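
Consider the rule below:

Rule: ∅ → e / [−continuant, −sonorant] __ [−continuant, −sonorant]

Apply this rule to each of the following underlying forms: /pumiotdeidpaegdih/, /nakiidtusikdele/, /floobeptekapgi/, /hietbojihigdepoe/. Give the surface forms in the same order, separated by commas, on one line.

pumiotedeidepaegedih, nakiidetusikedele, floobepetekapegi, hietebojihigedepoe

/pumiotdeidpaegdih/: /t/ and /d/ form a stop–stop cluster, so [e] is inserted between them. /d/ and /p/ form a stop–stop cluster, so [e] is inserted between them. /g/ and /d/ form a stop–stop cluster, so [e] is inserted between them. → [pumiotedeidepaegedih].
/nakiidtusikdele/: /d/ and /t/ form a stop–stop cluster, so [e] is inserted between them. /k/ and /d/ form a stop–stop cluster, so [e] is inserted between them. → [nakiidetusikedele].
/floobeptekapgi/: /p/ and /t/ form a stop–stop cluster, so [e] is inserted between them. /p/ and /g/ form a stop–stop cluster, so [e] is inserted between them. → [floobepetekapegi].
/hietbojihigdepoe/: /t/ and /b/ form a stop–stop cluster, so [e] is inserted between them. /g/ and /d/ form a stop–stop cluster, so [e] is inserted between them. → [hietebojihigedepoe].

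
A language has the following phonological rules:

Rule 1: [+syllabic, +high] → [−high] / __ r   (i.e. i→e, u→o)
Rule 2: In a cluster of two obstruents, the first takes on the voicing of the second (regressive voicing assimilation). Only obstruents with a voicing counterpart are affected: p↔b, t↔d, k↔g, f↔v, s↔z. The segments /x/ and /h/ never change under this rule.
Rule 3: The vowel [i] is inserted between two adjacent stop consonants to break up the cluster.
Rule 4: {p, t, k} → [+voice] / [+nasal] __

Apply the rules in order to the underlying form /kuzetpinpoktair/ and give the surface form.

Rule 1 (pre-rhotic lowering): /i/ is a high vowel immediately before /r/, so it lowers to [e]. /kuzetpinpoktair/ → kuzetpinpoktaer.
Rule 2 (regressive voicing assimilation): no segment meets the environment; /kuzetpinpoktaer/ is unchanged.
Rule 3 (stop-cluster i-epenthesis): /t/ and /p/ form a stop–stop cluster, so [i] is inserted between them. /k/ and /t/ form a stop–stop cluster, so [i] is inserted between them. /kuzetpinpoktaer/ → kuzetipinpokitaer.
Rule 4 (post-nasal voicing): /p/ is a voiceless stop immediately after the nasal /n/, so it voices to [b]. /kuzetipinpokitaer/ → kuzetipinbokitaer.

kuzetipinbokitaer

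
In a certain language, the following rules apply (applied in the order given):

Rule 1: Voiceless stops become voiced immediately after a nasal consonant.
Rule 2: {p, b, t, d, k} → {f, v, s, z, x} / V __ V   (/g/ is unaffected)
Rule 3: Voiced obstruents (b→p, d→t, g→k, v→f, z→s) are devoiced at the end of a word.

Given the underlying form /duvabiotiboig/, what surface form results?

Rule 1 (post-nasal voicing): no segment meets the environment; /duvabiotiboig/ is unchanged.
Rule 2 (intervocalic spirantization): /b/ is a stop between vowels /a/ and /i/, so it spirantizes to the fricative [v]. /t/ is a stop between vowels /o/ and /i/, so it spirantizes to the fricative [s]. /b/ is a stop between vowels /i/ and /o/, so it spirantizes to the fricative [v]. /duvabiotiboig/ → duvaviosivoig.
Rule 3 (final devoicing): /g/ is a voiced obstruent in word-final position, so it devoices to [k]. /duvaviosivoig/ → duvaviosivoik.

duvaviosivoik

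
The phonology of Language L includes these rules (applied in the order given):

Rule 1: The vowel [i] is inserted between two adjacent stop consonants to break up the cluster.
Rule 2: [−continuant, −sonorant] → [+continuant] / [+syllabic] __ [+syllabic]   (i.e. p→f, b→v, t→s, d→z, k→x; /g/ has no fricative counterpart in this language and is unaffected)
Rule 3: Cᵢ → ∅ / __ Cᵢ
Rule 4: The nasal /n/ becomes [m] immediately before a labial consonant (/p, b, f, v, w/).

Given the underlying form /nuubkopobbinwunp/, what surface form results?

Rule 1 (stop-cluster i-epenthesis): /b/ and /k/ form a stop–stop cluster, so [i] is inserted between them. /b/ and /b/ form a stop–stop cluster, so [i] is inserted between them. /nuubkopobbinwunp/ → nuubikopobibinwunp.
Rule 2 (intervocalic spirantization): /b/ is a stop between vowels /u/ and /i/, so it spirantizes to the fricative [v]. /k/ is a stop between vowels /i/ and /o/, so it spirantizes to the fricative [x]. /p/ is a stop between vowels /o/ and /o/, so it spirantizes to the fricative [f]. /b/ is a stop between vowels /o/ and /i/, so it spirantizes to the fricative [v]. /b/ is a stop between vowels /i/ and /i/, so it spirantizes to the fricative [v]. /nuubikopobibinwunp/ → nuuvixofovivinwunp.
Rule 3 (degemination): no segment meets the environment; /nuuvixofovivinwunp/ is unchanged.
Rule 4 (nasal place assimilation): /n/ precedes the labial consonant /w/, so it assimilates in place to [m]. /n/ precedes the labial consonant /p/, so it assimilates in place to [m]. /nuuvixofovivinwunp/ → nuuvixofovivimwump.

nuuvixofovivimwump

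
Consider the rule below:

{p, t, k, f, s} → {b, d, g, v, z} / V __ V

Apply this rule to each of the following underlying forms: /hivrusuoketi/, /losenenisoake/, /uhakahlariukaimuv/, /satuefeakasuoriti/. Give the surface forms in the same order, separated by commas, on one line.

/hivrusuoketi/: /s/ is a voiceless obstruent between vowels /u/ and /u/, so it voices to [z]. /k/ is a voiceless obstruent between vowels /o/ and /e/, so it voices to [g]. /t/ is a voiceless obstruent between vowels /e/ and /i/, so it voices to [d]. → [hivruzuogedi].
/losenenisoake/: /s/ is a voiceless obstruent between vowels /o/ and /e/, so it voices to [z]. /s/ is a voiceless obstruent between vowels /i/ and /o/, so it voices to [z]. /k/ is a voiceless obstruent between vowels /a/ and /e/, so it voices to [g]. → [lozenenizoage].
/uhakahlariukaimuv/: /k/ is a voiceless obstruent between vowels /a/ and /a/, so it voices to [g]. /k/ is a voiceless obstruent between vowels /u/ and /a/, so it voices to [g]. → [uhagahlariugaimuv].
/satuefeakasuoriti/: /t/ is a voiceless obstruent between vowels /a/ and /u/, so it voices to [d]. /f/ is a voiceless obstruent between vowels /e/ and /e/, so it voices to [v]. /k/ is a voiceless obstruent between vowels /a/ and /a/, so it voices to [g]. /s/ is a voiceless obstruent between vowels /a/ and /u/, so it voices to [z]. /t/ is a voiceless obstruent between vowels /i/ and /i/, so it voices to [d]. → [sadueveagazuoridi].

hivruzuogedi, lozenenizoage, uhagahlariugaimuv, sadueveagazuoridi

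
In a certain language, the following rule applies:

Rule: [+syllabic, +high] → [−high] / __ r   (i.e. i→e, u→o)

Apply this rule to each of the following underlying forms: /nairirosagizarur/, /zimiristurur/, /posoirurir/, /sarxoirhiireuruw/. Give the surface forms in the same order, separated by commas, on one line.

/nairirosagizarur/: /i/ is a high vowel immediately before /r/, so it lowers to [e]. /i/ is a high vowel immediately before /r/, so it lowers to [e]. /u/ is a high vowel immediately before /r/, so it lowers to [o]. → [naererosagizaror].
/zimiristurur/: /i/ is a high vowel immediately before /r/, so it lowers to [e]. /u/ is a high vowel immediately before /r/, so it lowers to [o]. /u/ is a high vowel immediately before /r/, so it lowers to [o]. → [zimeristoror].
/posoirurir/: /i/ is a high vowel immediately before /r/, so it lowers to [e]. /u/ is a high vowel immediately before /r/, so it lowers to [o]. /i/ is a high vowel immediately before /r/, so it lowers to [e]. → [posoerorer].
/sarxoirhiireuruw/: /i/ is a high vowel immediately before /r/, so it lowers to [e]. /i/ is a high vowel immediately before /r/, so it lowers to [e]. /u/ is a high vowel immediately before /r/, so it lowers to [o]. → [sarxoerhiereoruw].

naererosagizaror, zimeristoror, posoerorer, sarxoerhiereoruw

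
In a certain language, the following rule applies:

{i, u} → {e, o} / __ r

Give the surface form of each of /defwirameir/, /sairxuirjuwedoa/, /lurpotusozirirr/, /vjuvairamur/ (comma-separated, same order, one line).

/defwirameir/: /i/ is a high vowel immediately before /r/, so it lowers to [e]. /i/ is a high vowel immediately before /r/, so it lowers to [e]. → [defwerameer].
/sairxuirjuwedoa/: /i/ is a high vowel immediately before /r/, so it lowers to [e]. /i/ is a high vowel immediately before /r/, so it lowers to [e]. → [saerxuerjuwedoa].
/lurpotusozirirr/: /u/ is a high vowel immediately before /r/, so it lowers to [o]. /i/ is a high vowel immediately before /r/, so it lowers to [e]. /i/ is a high vowel immediately before /r/, so it lowers to [e]. → [lorpotusozererr].
/vjuvairamur/: /i/ is a high vowel immediately before /r/, so it lowers to [e]. /u/ is a high vowel immediately before /r/, so it lowers to [o]. → [vjuvaeramor].

defwerameer, saerxuerjuwedoa, lorpotusozererr, vjuvaeramor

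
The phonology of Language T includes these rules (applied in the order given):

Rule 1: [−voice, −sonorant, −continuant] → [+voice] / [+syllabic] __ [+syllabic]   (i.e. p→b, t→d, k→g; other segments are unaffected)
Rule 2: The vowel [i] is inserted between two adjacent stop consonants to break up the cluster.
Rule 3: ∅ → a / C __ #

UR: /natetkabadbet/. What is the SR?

nadetikabadibeta

Rule 1 (intervocalic voicing): /t/ is a voiceless stop between vowels /a/ and /e/, so it voices to [d]. /natetkabadbet/ → nadetkabadbet.
Rule 2 (stop-cluster i-epenthesis): /t/ and /k/ form a stop–stop cluster, so [i] is inserted between them. /d/ and /b/ form a stop–stop cluster, so [i] is inserted between them. /nadetkabadbet/ → nadetikabadibet.
Rule 3 (final a-epenthesis): the form ends in the consonant /t/, so [a] is inserted word-finally. /nadetikabadibet/ → nadetikabadibeta.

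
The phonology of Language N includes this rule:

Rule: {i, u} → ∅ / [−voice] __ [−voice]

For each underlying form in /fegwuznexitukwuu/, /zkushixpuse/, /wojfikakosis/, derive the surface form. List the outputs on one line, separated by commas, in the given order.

fegwuznextkwuu, zkshxpse, wojfkakoss

/fegwuznexitukwuu/: /i/ is a high vowel flanked by voiceless consonants /x/ and /t/, so it deletes. /u/ is a high vowel flanked by voiceless consonants /t/ and /k/, so it deletes. → [fegwuznextkwuu].
/zkushixpuse/: /u/ is a high vowel flanked by voiceless consonants /k/ and /s/, so it deletes. /i/ is a high vowel flanked by voiceless consonants /h/ and /x/, so it deletes. /u/ is a high vowel flanked by voiceless consonants /p/ and /s/, so it deletes. → [zkshxpse].
/wojfikakosis/: /i/ is a high vowel flanked by voiceless consonants /f/ and /k/, so it deletes. /i/ is a high vowel flanked by voiceless consonants /s/ and /s/, so it deletes. → [wojfkakoss].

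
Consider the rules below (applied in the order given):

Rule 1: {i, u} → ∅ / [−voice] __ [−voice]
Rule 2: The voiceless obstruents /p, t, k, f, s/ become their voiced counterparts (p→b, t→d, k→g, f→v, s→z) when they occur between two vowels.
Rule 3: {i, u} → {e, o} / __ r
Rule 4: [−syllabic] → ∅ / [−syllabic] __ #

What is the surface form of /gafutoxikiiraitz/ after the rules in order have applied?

gaftoxkierait

Rule 1 (high vowel syncope): /u/ is a high vowel flanked by voiceless consonants /f/ and /t/, so it deletes. /i/ is a high vowel flanked by voiceless consonants /x/ and /k/, so it deletes. /gafutoxikiiraitz/ → gaftoxkiiraitz.
Rule 2 (intervocalic voicing): no segment meets the environment; /gaftoxkiiraitz/ is unchanged.
Rule 3 (pre-rhotic lowering): /i/ is a high vowel immediately before /r/, so it lowers to [e]. /gaftoxkiiraitz/ → gaftoxkieraitz.
Rule 4 (final cluster simplification): /z/ is the second consonant of a word-final cluster /tz/, so it deletes. /gaftoxkieraitz/ → gaftoxkierait.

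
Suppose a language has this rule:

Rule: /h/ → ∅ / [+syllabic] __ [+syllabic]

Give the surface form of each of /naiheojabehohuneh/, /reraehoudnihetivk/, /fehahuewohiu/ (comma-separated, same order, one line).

naieojabeouneh, reraeoudnietivk, feauewoiu

/naiheojabehohuneh/: /h/ occurs between vowels /i/ and /e/, so it deletes. /h/ occurs between vowels /e/ and /o/, so it deletes. /h/ occurs between vowels /o/ and /u/, so it deletes. → [naieojabeouneh].
/reraehoudnihetivk/: /h/ occurs between vowels /e/ and /o/, so it deletes. /h/ occurs between vowels /i/ and /e/, so it deletes. → [reraeoudnietivk].
/fehahuewohiu/: /h/ occurs between vowels /e/ and /a/, so it deletes. /h/ occurs between vowels /a/ and /u/, so it deletes. /h/ occurs between vowels /o/ and /i/, so it deletes. → [feauewoiu].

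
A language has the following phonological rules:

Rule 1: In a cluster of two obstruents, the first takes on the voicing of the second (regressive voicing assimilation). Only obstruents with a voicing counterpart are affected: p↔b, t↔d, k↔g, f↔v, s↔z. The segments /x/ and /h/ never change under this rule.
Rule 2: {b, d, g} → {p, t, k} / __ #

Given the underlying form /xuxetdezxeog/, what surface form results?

xuxeddesxeok

Rule 1 (regressive voicing assimilation): /t/ precedes the voiced obstruent /d/, so it voices to [d] by assimilation. /z/ precedes the voiceless obstruent /x/, so it devoices to [s] by assimilation. /xuxetdezxeog/ → xuxeddesxeog.
Rule 2 (final devoicing): /g/ is a voiced stop in word-final position, so it devoices to [k]. /xuxeddesxeog/ → xuxeddesxeok.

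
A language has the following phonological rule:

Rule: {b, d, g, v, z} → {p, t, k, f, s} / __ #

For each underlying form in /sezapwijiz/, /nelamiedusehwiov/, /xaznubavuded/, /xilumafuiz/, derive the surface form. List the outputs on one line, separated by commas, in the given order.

sezapwijis, nelamiedusehwiof, xaznubavudet, xilumafuis

/sezapwijiz/: /z/ is a voiced obstruent in word-final position, so it devoices to [s]. → [sezapwijis].
/nelamiedusehwiov/: /v/ is a voiced obstruent in word-final position, so it devoices to [f]. → [nelamiedusehwiof].
/xaznubavuded/: /d/ is a voiced obstruent in word-final position, so it devoices to [t]. → [xaznubavudet].
/xilumafuiz/: /z/ is a voiced obstruent in word-final position, so it devoices to [s]. → [xilumafuis].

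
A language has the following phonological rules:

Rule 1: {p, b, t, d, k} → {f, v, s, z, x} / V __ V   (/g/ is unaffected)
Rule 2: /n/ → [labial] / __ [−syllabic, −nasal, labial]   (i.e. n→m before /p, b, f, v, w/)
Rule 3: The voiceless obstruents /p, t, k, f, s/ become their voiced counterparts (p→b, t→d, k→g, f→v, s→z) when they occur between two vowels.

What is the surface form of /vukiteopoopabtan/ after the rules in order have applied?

Rule 1 (intervocalic spirantization): /k/ is a stop between vowels /u/ and /i/, so it spirantizes to the fricative [x]. /t/ is a stop between vowels /i/ and /e/, so it spirantizes to the fricative [s]. /p/ is a stop between vowels /o/ and /o/, so it spirantizes to the fricative [f]. /p/ is a stop between vowels /o/ and /a/, so it spirantizes to the fricative [f]. /vukiteopoopabtan/ → vuxiseofoofabtan.
Rule 2 (nasal place assimilation): no segment meets the environment; /vuxiseofoofabtan/ is unchanged.
Rule 3 (intervocalic voicing): /s/ is a voiceless obstruent between vowels /i/ and /e/, so it voices to [z]. /f/ is a voiceless obstruent between vowels /o/ and /o/, so it voices to [v]. /f/ is a voiceless obstruent between vowels /o/ and /a/, so it voices to [v]. /vuxiseofoofabtan/ → vuxizeovoovabtan.

vuxizeovoovabtan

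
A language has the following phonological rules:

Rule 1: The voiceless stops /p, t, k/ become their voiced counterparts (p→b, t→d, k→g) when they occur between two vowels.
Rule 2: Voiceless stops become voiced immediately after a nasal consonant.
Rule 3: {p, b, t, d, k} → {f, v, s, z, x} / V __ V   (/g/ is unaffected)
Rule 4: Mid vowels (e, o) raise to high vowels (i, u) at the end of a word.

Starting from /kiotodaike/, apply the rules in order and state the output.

Rule 1 (intervocalic voicing): /t/ is a voiceless stop between vowels /o/ and /o/, so it voices to [d]. /k/ is a voiceless stop between vowels /i/ and /e/, so it voices to [g]. /kiotodaike/ → kiododaige.
Rule 2 (post-nasal voicing): no segment meets the environment; /kiododaige/ is unchanged.
Rule 3 (intervocalic spirantization): /d/ is a stop between vowels /o/ and /o/, so it spirantizes to the fricative [z]. /d/ is a stop between vowels /o/ and /a/, so it spirantizes to the fricative [z]. /kiododaige/ → kiozozaige.
Rule 4 (final vowel raising): /e/ is a mid vowel in word-final position, so it raises to [i]. /kiozozaige/ → kiozozaigi.

kiozozaigi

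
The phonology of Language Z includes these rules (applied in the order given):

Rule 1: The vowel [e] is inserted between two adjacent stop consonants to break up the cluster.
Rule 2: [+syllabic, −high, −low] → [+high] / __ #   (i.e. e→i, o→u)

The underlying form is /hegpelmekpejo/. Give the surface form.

Rule 1 (stop-cluster e-epenthesis): /g/ and /p/ form a stop–stop cluster, so [e] is inserted between them. /k/ and /p/ form a stop–stop cluster, so [e] is inserted between them. /hegpelmekpejo/ → hegepelmekepejo.
Rule 2 (final vowel raising): /o/ is a mid vowel in word-final position, so it raises to [u]. /hegepelmekepejo/ → hegepelmekepeju.

hegepelmekepeju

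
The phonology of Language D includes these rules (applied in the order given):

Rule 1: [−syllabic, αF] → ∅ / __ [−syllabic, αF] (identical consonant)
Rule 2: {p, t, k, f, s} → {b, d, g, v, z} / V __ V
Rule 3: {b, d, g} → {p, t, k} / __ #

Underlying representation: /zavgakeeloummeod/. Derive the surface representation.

Rule 1 (degemination): /mm/ is a geminate; the first /m/ deletes. /zavgakeeloummeod/ → zavgakeeloumeod.
Rule 2 (intervocalic voicing): /k/ is a voiceless obstruent between vowels /a/ and /e/, so it voices to [g]. /zavgakeeloumeod/ → zavgageeloumeod.
Rule 3 (final devoicing): /d/ is a voiced stop in word-final position, so it devoices to [t]. /zavgageeloumeod/ → zavgageeloumeot.

zavgageeloumeot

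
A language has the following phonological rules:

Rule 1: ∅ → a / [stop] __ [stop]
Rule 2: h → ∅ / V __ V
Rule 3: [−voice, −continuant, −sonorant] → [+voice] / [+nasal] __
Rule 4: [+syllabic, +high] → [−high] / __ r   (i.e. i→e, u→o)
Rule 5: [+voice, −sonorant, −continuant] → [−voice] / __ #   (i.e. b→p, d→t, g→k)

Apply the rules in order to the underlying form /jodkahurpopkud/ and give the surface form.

Rule 1 (stop-cluster a-epenthesis): /d/ and /k/ form a stop–stop cluster, so [a] is inserted between them. /p/ and /k/ form a stop–stop cluster, so [a] is inserted between them. /jodkahurpopkud/ → jodakahurpopakud.
Rule 2 (intervocalic h-deletion): /h/ occurs between vowels /a/ and /u/, so it deletes. /jodakahurpopakud/ → jodakaurpopakud.
Rule 3 (post-nasal voicing): no segment meets the environment; /jodakaurpopakud/ is unchanged.
Rule 4 (pre-rhotic lowering): /u/ is a high vowel immediately before /r/, so it lowers to [o]. /jodakaurpopakud/ → jodakaorpopakud.
Rule 5 (final devoicing): /d/ is a voiced stop in word-final position, so it devoices to [t]. /jodakaorpopakud/ → jodakaorpopakut.

jodakaorpopakut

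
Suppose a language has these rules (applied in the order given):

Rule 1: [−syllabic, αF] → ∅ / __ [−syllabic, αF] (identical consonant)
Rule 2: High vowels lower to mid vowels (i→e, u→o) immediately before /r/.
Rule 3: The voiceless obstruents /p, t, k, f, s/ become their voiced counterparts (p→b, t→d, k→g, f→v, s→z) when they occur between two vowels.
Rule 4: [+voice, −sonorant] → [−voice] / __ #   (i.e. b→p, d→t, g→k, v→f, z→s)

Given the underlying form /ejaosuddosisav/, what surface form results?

ejaozudozizaf

Rule 1 (degemination): /dd/ is a geminate; the first /d/ deletes. /ejaosuddosisav/ → ejaosudosisav.
Rule 2 (pre-rhotic lowering): no segment meets the environment; /ejaosudosisav/ is unchanged.
Rule 3 (intervocalic voicing): /s/ is a voiceless obstruent between vowels /o/ and /u/, so it voices to [z]. /s/ is a voiceless obstruent between vowels /o/ and /i/, so it voices to [z]. /s/ is a voiceless obstruent between vowels /i/ and /a/, so it voices to [z]. /ejaosudosisav/ → ejaozudozizav.
Rule 4 (final devoicing): /v/ is a voiced obstruent in word-final position, so it devoices to [f]. /ejaozudozizav/ → ejaozudozizaf.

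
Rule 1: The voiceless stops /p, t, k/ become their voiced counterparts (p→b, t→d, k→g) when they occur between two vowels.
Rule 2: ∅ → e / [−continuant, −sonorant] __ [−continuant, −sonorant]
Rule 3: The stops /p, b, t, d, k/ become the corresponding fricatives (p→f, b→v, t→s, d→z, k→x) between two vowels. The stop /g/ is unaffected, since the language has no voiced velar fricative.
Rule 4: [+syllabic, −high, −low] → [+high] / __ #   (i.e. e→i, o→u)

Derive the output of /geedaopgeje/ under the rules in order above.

Rule 1 (intervocalic voicing): no segment meets the environment; /geedaopgeje/ is unchanged.
Rule 2 (stop-cluster e-epenthesis): /p/ and /g/ form a stop–stop cluster, so [e] is inserted between them. /geedaopgeje/ → geedaopegeje.
Rule 3 (intervocalic spirantization): /d/ is a stop between vowels /e/ and /a/, so it spirantizes to the fricative [z]. /p/ is a stop between vowels /o/ and /e/, so it spirantizes to the fricative [f]. /geedaopegeje/ → geezaofegeje.
Rule 4 (final vowel raising): /e/ is a mid vowel in word-final position, so it raises to [i]. /geezaofegeje/ → geezaofegeji.

geezaofegeji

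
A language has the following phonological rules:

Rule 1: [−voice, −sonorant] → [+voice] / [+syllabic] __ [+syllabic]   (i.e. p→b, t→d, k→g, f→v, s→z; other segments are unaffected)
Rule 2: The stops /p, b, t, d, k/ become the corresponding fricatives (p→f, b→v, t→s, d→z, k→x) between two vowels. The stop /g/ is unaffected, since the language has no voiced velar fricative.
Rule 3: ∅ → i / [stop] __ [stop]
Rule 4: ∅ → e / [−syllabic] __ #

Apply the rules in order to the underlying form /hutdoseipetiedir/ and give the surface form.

hutidozeiveziezire

Rule 1 (intervocalic voicing): /s/ is a voiceless obstruent between vowels /o/ and /e/, so it voices to [z]. /p/ is a voiceless obstruent between vowels /i/ and /e/, so it voices to [b]. /t/ is a voiceless obstruent between vowels /e/ and /i/, so it voices to [d]. /hutdoseipetiedir/ → hutdozeibediedir.
Rule 2 (intervocalic spirantization): /b/ is a stop between vowels /i/ and /e/, so it spirantizes to the fricative [v]. /d/ is a stop between vowels /e/ and /i/, so it spirantizes to the fricative [z]. /d/ is a stop between vowels /e/ and /i/, so it spirantizes to the fricative [z]. /hutdozeibediedir/ → hutdozeiveziezir.
Rule 3 (stop-cluster i-epenthesis): /t/ and /d/ form a stop–stop cluster, so [i] is inserted between them. /hutdozeiveziezir/ → hutidozeiveziezir.
Rule 4 (final e-epenthesis): the form ends in the consonant /r/, so [e] is inserted word-finally. /hutidozeiveziezir/ → hutidozeiveziezire.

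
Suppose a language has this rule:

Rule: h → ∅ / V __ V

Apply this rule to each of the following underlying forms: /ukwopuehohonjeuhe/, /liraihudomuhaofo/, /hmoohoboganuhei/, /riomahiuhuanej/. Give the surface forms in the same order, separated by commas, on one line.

ukwopueoonjeue, liraiudomuaofo, hmoooboganuei, riomaiuuanej

/ukwopuehohonjeuhe/: /h/ occurs between vowels /e/ and /o/, so it deletes. /h/ occurs between vowels /o/ and /o/, so it deletes. /h/ occurs between vowels /u/ and /e/, so it deletes. → [ukwopueoonjeue].
/liraihudomuhaofo/: /h/ occurs between vowels /i/ and /u/, so it deletes. /h/ occurs between vowels /u/ and /a/, so it deletes. → [liraiudomuaofo].
/hmoohoboganuhei/: /h/ occurs between vowels /o/ and /o/, so it deletes. /h/ occurs between vowels /u/ and /e/, so it deletes. → [hmoooboganuei].
/riomahiuhuanej/: /h/ occurs between vowels /a/ and /i/, so it deletes. /h/ occurs between vowels /u/ and /u/, so it deletes. → [riomaiuuanej].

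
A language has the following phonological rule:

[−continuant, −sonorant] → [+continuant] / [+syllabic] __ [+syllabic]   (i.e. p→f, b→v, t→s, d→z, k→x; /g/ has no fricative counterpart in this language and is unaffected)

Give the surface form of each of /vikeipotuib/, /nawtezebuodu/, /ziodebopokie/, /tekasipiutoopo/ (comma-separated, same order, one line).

/vikeipotuib/: /k/ is a stop between vowels /i/ and /e/, so it spirantizes to the fricative [x]. /p/ is a stop between vowels /i/ and /o/, so it spirantizes to the fricative [f]. /t/ is a stop between vowels /o/ and /u/, so it spirantizes to the fricative [s]. → [vixeifosuib].
/nawtezebuodu/: /b/ is a stop between vowels /e/ and /u/, so it spirantizes to the fricative [v]. /d/ is a stop between vowels /o/ and /u/, so it spirantizes to the fricative [z]. → [nawtezevuozu].
/ziodebopokie/: /d/ is a stop between vowels /o/ and /e/, so it spirantizes to the fricative [z]. /b/ is a stop between vowels /e/ and /o/, so it spirantizes to the fricative [v]. /p/ is a stop between vowels /o/ and /o/, so it spirantizes to the fricative [f]. /k/ is a stop between vowels /o/ and /i/, so it spirantizes to the fricative [x]. → [ziozevofoxie].
/tekasipiutoopo/: /k/ is a stop between vowels /e/ and /a/, so it spirantizes to the fricative [x]. /p/ is a stop between vowels /i/ and /i/, so it spirantizes to the fricative [f]. /t/ is a stop between vowels /u/ and /o/, so it spirantizes to the fricative [s]. /p/ is a stop between vowels /o/ and /o/, so it spirantizes to the fricative [f]. → [texasifiusoofo].

vixeifosuib, nawtezevuozu, ziozevofoxie, texasifiusoofo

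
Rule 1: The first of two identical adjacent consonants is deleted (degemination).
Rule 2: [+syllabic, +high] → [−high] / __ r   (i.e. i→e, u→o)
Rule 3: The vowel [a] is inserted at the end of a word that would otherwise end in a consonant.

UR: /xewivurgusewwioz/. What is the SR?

Rule 1 (degemination): /ww/ is a geminate; the first /w/ deletes. /xewivurgusewwioz/ → xewivurgusewioz.
Rule 2 (pre-rhotic lowering): /u/ is a high vowel immediately before /r/, so it lowers to [o]. /xewivurgusewioz/ → xewivorgusewioz.
Rule 3 (final a-epenthesis): the form ends in the consonant /z/, so [a] is inserted word-finally. /xewivorgusewioz/ → xewivorgusewioza.

xewivorgusewioza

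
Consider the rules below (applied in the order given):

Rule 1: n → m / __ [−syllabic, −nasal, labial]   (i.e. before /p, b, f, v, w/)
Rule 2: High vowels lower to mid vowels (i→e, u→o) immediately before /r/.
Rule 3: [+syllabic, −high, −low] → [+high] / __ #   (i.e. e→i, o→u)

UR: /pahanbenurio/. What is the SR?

Rule 1 (nasal place assimilation): /n/ precedes the labial consonant /b/, so it assimilates in place to [m]. /pahanbenurio/ → pahambenurio.
Rule 2 (pre-rhotic lowering): /u/ is a high vowel immediately before /r/, so it lowers to [o]. /pahambenurio/ → pahambenorio.
Rule 3 (final vowel raising): /o/ is a mid vowel in word-final position, so it raises to [u]. /pahambenorio/ → pahambenoriu.

pahambenoriu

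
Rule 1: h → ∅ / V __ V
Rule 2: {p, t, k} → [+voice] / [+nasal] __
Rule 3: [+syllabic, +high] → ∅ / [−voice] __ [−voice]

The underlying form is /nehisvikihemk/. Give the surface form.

neisvikiemg

Rule 1 (intervocalic h-deletion): /h/ occurs between vowels /e/ and /i/, so it deletes. /h/ occurs between vowels /i/ and /e/, so it deletes. /nehisvikihemk/ → neisvikiemk.
Rule 2 (post-nasal voicing): /k/ is a voiceless stop immediately after the nasal /m/, so it voices to [g]. /neisvikiemk/ → neisvikiemg.
Rule 3 (high vowel syncope): no segment meets the environment; /neisvikiemg/ is unchanged.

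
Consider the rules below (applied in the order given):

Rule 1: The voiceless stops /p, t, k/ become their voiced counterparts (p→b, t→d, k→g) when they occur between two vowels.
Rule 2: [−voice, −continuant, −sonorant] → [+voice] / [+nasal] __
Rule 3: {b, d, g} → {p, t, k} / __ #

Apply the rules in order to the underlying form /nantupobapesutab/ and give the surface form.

nandubobabesudap

Rule 1 (intervocalic voicing): /p/ is a voiceless stop between vowels /u/ and /o/, so it voices to [b]. /p/ is a voiceless stop between vowels /a/ and /e/, so it voices to [b]. /t/ is a voiceless stop between vowels /u/ and /a/, so it voices to [d]. /nantupobapesutab/ → nantubobabesudab.
Rule 2 (post-nasal voicing): /t/ is a voiceless stop immediately after the nasal /n/, so it voices to [d]. /nantubobabesudab/ → nandubobabesudab.
Rule 3 (final devoicing): /b/ is a voiced stop in word-final position, so it devoices to [p]. /nandubobabesudab/ → nandubobabesudap.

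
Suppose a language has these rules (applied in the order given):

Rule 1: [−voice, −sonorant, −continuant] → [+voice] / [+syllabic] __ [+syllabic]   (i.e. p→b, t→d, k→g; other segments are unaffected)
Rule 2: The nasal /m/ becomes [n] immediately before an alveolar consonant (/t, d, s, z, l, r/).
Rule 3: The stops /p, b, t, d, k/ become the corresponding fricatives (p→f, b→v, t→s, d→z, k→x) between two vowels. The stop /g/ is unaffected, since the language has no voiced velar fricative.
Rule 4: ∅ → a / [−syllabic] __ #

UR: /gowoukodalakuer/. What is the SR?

gowougozalaguera

Rule 1 (intervocalic voicing): /k/ is a voiceless stop between vowels /u/ and /o/, so it voices to [g]. /k/ is a voiceless stop between vowels /a/ and /u/, so it voices to [g]. /gowoukodalakuer/ → gowougodalaguer.
Rule 2 (nasal place assimilation): no segment meets the environment; /gowougodalaguer/ is unchanged.
Rule 3 (intervocalic spirantization): /d/ is a stop between vowels /o/ and /a/, so it spirantizes to the fricative [z]. /gowougodalaguer/ → gowougozalaguer.
Rule 4 (final a-epenthesis): the form ends in the consonant /r/, so [a] is inserted word-finally. /gowougozalaguer/ → gowougozalaguera.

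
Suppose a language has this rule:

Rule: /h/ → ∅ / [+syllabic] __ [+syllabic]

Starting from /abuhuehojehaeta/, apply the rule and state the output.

abuueojeaeta

/h/ occurs between vowels /u/ and /u/, so it deletes.
/h/ occurs between vowels /e/ and /o/, so it deletes.
/h/ occurs between vowels /e/ and /a/, so it deletes.
Surface form: [abuueojeaeta].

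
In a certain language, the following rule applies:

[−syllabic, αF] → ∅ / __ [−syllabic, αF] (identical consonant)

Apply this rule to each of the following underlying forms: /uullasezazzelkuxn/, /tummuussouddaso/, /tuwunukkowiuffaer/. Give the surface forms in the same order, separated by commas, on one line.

/uullasezazzelkuxn/: /ll/ is a geminate; the first /l/ deletes. /zz/ is a geminate; the first /z/ deletes. → [uulasezazelkuxn].
/tummuussouddaso/: /mm/ is a geminate; the first /m/ deletes. /ss/ is a geminate; the first /s/ deletes. /dd/ is a geminate; the first /d/ deletes. → [tumuusoudaso].
/tuwunukkowiuffaer/: /kk/ is a geminate; the first /k/ deletes. /ff/ is a geminate; the first /f/ deletes. → [tuwunukowiufaer].

uulasezazelkuxn, tumuusoudaso, tuwunukowiufaer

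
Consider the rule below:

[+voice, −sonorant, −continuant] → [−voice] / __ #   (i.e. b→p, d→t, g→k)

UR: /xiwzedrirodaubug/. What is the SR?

Scanning /xiwzedrirodaubug/: /d/ at position 6 is not in the conditioning environment; /d/ at position 11 is not in the conditioning environment; /b/ at position 14 is not in the conditioning environment; /g/ is a voiced stop in word-final position, so it devoices to [k].
Result: [xiwzedrirodaubuk].

xiwzedrirodaubuk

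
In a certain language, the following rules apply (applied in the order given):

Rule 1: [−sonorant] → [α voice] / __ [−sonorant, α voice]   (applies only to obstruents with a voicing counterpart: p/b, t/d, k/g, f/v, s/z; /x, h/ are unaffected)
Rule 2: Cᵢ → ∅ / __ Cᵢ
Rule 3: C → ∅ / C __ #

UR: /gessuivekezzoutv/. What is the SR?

Rule 1 (regressive voicing assimilation): /t/ precedes the voiced obstruent /v/, so it voices to [d] by assimilation. /gessuivekezzoutv/ → gessuivekezzoudv.
Rule 2 (degemination): /ss/ is a geminate; the first /s/ deletes. /zz/ is a geminate; the first /z/ deletes. /gessuivekezzoudv/ → gesuivekezoudv.
Rule 3 (final cluster simplification): /v/ is the second consonant of a word-final cluster /dv/, so it deletes. /gesuivekezoudv/ → gesuivekezoud.

gesuivekezoud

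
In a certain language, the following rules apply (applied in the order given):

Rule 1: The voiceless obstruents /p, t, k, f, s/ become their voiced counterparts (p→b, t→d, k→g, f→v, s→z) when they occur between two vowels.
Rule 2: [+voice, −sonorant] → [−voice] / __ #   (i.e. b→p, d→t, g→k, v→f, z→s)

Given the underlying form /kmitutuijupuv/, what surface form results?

Rule 1 (intervocalic voicing): /t/ is a voiceless obstruent between vowels /i/ and /u/, so it voices to [d]. /t/ is a voiceless obstruent between vowels /u/ and /u/, so it voices to [d]. /p/ is a voiceless obstruent between vowels /u/ and /u/, so it voices to [b]. /kmitutuijupuv/ → kmiduduijubuv.
Rule 2 (final devoicing): /v/ is a voiced obstruent in word-final position, so it devoices to [f]. /kmiduduijubuv/ → kmiduduijubuf.

kmiduduijubuf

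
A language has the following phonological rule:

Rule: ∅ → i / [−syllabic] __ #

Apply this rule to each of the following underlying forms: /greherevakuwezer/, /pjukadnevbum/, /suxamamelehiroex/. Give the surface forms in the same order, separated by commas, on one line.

greherevakuwezeri, pjukadnevbumi, suxamamelehiroexi

/greherevakuwezer/: the form ends in the consonant /r/, so [i] is inserted word-finally. → [greherevakuwezeri].
/pjukadnevbum/: the form ends in the consonant /m/, so [i] is inserted word-finally. → [pjukadnevbumi].
/suxamamelehiroex/: the form ends in the consonant /x/, so [i] is inserted word-finally. → [suxamamelehiroexi].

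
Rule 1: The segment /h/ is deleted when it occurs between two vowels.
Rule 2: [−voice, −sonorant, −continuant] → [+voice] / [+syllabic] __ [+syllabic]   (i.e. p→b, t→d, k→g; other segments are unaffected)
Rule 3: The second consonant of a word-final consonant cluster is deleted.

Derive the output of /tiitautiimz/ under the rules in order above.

tiidaudiim

Rule 1 (intervocalic h-deletion): no segment meets the environment; /tiitautiimz/ is unchanged.
Rule 2 (intervocalic voicing): /t/ is a voiceless stop between vowels /i/ and /a/, so it voices to [d]. /t/ is a voiceless stop between vowels /u/ and /i/, so it voices to [d]. /tiitautiimz/ → tiidaudiimz.
Rule 3 (final cluster simplification): /z/ is the second consonant of a word-final cluster /mz/, so it deletes. /tiidaudiimz/ → tiidaudiim.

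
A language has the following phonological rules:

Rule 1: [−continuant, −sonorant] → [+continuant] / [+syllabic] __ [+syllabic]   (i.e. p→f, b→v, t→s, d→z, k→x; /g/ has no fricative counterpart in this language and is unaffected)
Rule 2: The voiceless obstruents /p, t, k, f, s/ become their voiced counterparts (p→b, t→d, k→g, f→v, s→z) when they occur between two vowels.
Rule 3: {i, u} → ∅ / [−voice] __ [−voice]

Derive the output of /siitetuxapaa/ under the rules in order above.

Rule 1 (intervocalic spirantization): /t/ is a stop between vowels /i/ and /e/, so it spirantizes to the fricative [s]. /t/ is a stop between vowels /e/ and /u/, so it spirantizes to the fricative [s]. /p/ is a stop between vowels /a/ and /a/, so it spirantizes to the fricative [f]. /siitetuxapaa/ → siisesuxafaa.
Rule 2 (intervocalic voicing): /s/ is a voiceless obstruent between vowels /i/ and /e/, so it voices to [z]. /s/ is a voiceless obstruent between vowels /e/ and /u/, so it voices to [z]. /f/ is a voiceless obstruent between vowels /a/ and /a/, so it voices to [v]. /siisesuxafaa/ → siizezuxavaa.
Rule 3 (high vowel syncope): no segment meets the environment; /siizezuxavaa/ is unchanged.

siizezuxavaa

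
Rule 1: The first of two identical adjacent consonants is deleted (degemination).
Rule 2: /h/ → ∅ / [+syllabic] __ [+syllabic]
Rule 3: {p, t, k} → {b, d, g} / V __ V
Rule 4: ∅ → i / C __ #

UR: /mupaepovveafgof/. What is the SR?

Rule 1 (degemination): /vv/ is a geminate; the first /v/ deletes. /mupaepovveafgof/ → mupaepoveafgof.
Rule 2 (intervocalic h-deletion): no segment meets the environment; /mupaepoveafgof/ is unchanged.
Rule 3 (intervocalic voicing): /p/ is a voiceless stop between vowels /u/ and /a/, so it voices to [b]. /p/ is a voiceless stop between vowels /e/ and /o/, so it voices to [b]. /mupaepoveafgof/ → mubaeboveafgof.
Rule 4 (final i-epenthesis): the form ends in the consonant /f/, so [i] is inserted word-finally. /mubaeboveafgof/ → mubaeboveafgofi.

mubaeboveafgofi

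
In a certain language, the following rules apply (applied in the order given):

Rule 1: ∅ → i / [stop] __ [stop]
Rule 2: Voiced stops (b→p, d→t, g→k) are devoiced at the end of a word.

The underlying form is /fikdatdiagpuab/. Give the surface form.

fikidatidiagipuap

Rule 1 (stop-cluster i-epenthesis): /k/ and /d/ form a stop–stop cluster, so [i] is inserted between them. /t/ and /d/ form a stop–stop cluster, so [i] is inserted between them. /g/ and /p/ form a stop–stop cluster, so [i] is inserted between them. /fikdatdiagpuab/ → fikidatidiagipuab.
Rule 2 (final devoicing): /b/ is a voiced stop in word-final position, so it devoices to [p]. /fikidatidiagipuab/ → fikidatidiagipuap.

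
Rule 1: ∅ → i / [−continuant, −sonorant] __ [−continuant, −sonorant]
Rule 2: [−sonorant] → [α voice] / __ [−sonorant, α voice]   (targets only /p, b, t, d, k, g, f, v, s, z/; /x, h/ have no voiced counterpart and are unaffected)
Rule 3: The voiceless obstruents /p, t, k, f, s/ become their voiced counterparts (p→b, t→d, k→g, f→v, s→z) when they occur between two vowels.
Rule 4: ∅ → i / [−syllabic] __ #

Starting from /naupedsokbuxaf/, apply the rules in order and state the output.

Rule 1 (stop-cluster i-epenthesis): /k/ and /b/ form a stop–stop cluster, so [i] is inserted between them. /naupedsokbuxaf/ → naupedsokibuxaf.
Rule 2 (regressive voicing assimilation): /d/ precedes the voiceless obstruent /s/, so it devoices to [t] by assimilation. /naupedsokibuxaf/ → naupetsokibuxaf.
Rule 3 (intervocalic voicing): /p/ is a voiceless obstruent between vowels /u/ and /e/, so it voices to [b]. /k/ is a voiceless obstruent between vowels /o/ and /i/, so it voices to [g]. /naupetsokibuxaf/ → naubetsogibuxaf.
Rule 4 (final i-epenthesis): the form ends in the consonant /f/, so [i] is inserted word-finally. /naubetsogibuxaf/ → naubetsogibuxafi.

naubetsogibuxafi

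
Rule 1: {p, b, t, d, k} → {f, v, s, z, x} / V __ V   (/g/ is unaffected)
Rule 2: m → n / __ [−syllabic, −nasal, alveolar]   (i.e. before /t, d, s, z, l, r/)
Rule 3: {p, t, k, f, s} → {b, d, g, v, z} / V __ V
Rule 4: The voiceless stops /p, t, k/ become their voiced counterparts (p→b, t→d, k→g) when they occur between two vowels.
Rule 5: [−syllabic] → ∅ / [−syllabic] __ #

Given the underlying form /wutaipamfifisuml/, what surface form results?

wuzaivamfivizun

Rule 1 (intervocalic spirantization): /t/ is a stop between vowels /u/ and /a/, so it spirantizes to the fricative [s]. /p/ is a stop between vowels /i/ and /a/, so it spirantizes to the fricative [f]. /wutaipamfifisuml/ → wusaifamfifisuml.
Rule 2 (nasal place assimilation): /m/ precedes the alveolar consonant /l/, so it assimilates in place to [n]. /wusaifamfifisuml/ → wusaifamfifisunl.
Rule 3 (intervocalic voicing): /s/ is a voiceless obstruent between vowels /u/ and /a/, so it voices to [z]. /f/ is a voiceless obstruent between vowels /i/ and /a/, so it voices to [v]. /f/ is a voiceless obstruent between vowels /i/ and /i/, so it voices to [v]. /s/ is a voiceless obstruent between vowels /i/ and /u/, so it voices to [z]. /wusaifamfifisunl/ → wuzaivamfivizunl.
Rule 4 (intervocalic voicing): no segment meets the environment; /wuzaivamfivizunl/ is unchanged.
Rule 5 (final cluster simplification): /l/ is the second consonant of a word-final cluster /nl/, so it deletes. /wuzaivamfivizunl/ → wuzaivamfivizun.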